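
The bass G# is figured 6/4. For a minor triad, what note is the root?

C#

The figures 6/4 mean the fifth of the chord is in the bass. If G# is the fifth of a minor triad, the root is C# (chord tones C#–E–G#).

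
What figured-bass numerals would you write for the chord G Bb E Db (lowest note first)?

The notes G, Bb, E, Db stack in thirds as E–G–Bb–Db — an E diminished seventh chord. The bass G is the third, so this is first inversion: figured 6/5.

6/5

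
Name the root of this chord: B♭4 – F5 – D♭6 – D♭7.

Bb

Reordering Bb, F, Db into stacked thirds gives Bb–Db–F; the bottom of that stack, Bb, is the root.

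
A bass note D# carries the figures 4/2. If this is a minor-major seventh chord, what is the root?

The figures 4/2 mean the seventh of the chord is in the bass. If D# is the seventh of a minor-major seventh chord, the root is E (chord tones E–G–B–D#).

E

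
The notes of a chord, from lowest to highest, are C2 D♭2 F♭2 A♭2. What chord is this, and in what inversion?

The pitch classes C, Db, Fb, Ab arrange in thirds as Db–Fb–Ab–C: a Db minor-major seventh chord.
C is the seventh of Db minor-major seventh; seventh in the bass means third inversion (figured bass 4/2).

Db minor-major seventh, third inversion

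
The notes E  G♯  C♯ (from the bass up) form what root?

E, G#, C# are the tones of a C# minor triad (C#–E–G#), making C# the root.

C#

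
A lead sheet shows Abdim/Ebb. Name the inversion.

second inversion

Abdim/Ebb means Ab diminished with Ebb in the bass. Ebb is the fifth of Ab diminished (Ab–Cb–Ebb), so this is second inversion.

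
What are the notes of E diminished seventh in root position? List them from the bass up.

E, G, Bb, Db

Spelling E diminished seventh: E–G–Bb–Db. In root position the root is bass, giving E, G, Bb, Db from the bottom.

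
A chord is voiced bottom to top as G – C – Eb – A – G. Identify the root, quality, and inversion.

Reducing to letter names: G, C, Eb, A. These stack in thirds as A–C–Eb–G — an A half-diminished seventh chord.
G is the seventh of A half-diminished seventh; seventh in the bass means third inversion (figured bass 4/2).

A half-diminished seventh, third inversion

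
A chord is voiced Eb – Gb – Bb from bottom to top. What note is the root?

Eb

Reordering Eb, Gb, Bb into stacked thirds gives Eb–Gb–Bb; the bottom of that stack, Eb, is the root.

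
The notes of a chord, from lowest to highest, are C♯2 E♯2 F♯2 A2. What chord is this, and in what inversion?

Reducing to letter names: C#, E#, F#, A. These stack in thirds as F#–A–C#–E# — an F# minor-major seventh chord.
With the fifth (C#) in the bass, the chord is in second inversion (figured bass 4/3).

F# minor-major seventh, second inversion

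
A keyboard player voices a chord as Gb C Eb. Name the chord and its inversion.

C diminished, second inversion

The pitch classes Gb, C, Eb arrange in thirds as C–Eb–Gb: a C diminished triad.
The lowest note is Gb, the fifth of the chord, so this is second inversion (figured bass 6/4).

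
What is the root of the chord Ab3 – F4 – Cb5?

Ab, F, Cb are the tones of an F diminished triad (F–Ab–Cb), making F the root.

F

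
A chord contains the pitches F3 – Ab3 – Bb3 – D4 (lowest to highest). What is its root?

Bb

Reordering F, Ab, Bb, D into stacked thirds gives Bb–D–F–Ab; the bottom of that stack, Bb, is the root.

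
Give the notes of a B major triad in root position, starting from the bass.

B, D#, F#

B major is B–D#–F#. Root position puts the root (B) in the bass, with the remaining tones above: B, D#, F#.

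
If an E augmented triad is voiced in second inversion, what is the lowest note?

The fifth of E augmented (E–G#–B#) is B#; that is the bass in second inversion.

B#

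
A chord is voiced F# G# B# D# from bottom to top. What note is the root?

G#

The distinct letter names are F#, G#, B#, D#. Arranged as a stack of thirds they read G#–B#–D#–F#, so G# is the root (a G# dominant seventh chord).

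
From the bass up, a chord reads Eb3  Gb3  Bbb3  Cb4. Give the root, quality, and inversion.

Cb dominant seventh, first inversion

Reducing to letter names: Eb, Gb, Bbb, Cb. These stack in thirds as Cb–Eb–Gb–Bbb — a Cb dominant seventh chord.
With the third (Eb) in the bass, the chord is in first inversion (figured bass 6/5).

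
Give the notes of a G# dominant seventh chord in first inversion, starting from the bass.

Spelling G# dominant seventh: G#–B#–D#–F#. In first inversion the third is bass, giving B#, D#, F#, G# from the bottom.

B#, D#, F#, G#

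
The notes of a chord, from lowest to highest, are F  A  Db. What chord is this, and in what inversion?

Reducing to letter names: F, A, Db. These stack in thirds as Db–F–A — a Db augmented triad.
With the third (F) in the bass, the chord is in first inversion (figured bass 6).

Db augmented, first inversion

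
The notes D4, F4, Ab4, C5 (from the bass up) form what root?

D

Reordering D, F, Ab, C into stacked thirds gives D–F–Ab–C; the bottom of that stack, D, is the root.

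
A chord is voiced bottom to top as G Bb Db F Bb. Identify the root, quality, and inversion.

G half-diminished seventh, root position

The distinct note names are G, Bb, Db, F. Stacked in thirds they read G–Bb–Db–F, which is a half-diminished seventh chord on G.
With the root (G) in the bass, the chord is in root position (figured bass 7).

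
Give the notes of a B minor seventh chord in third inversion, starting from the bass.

B minor seventh is B–D–F#–A. Third inversion puts the seventh (A) in the bass, with the remaining tones above: A, B, D, F#.

A, B, D, F#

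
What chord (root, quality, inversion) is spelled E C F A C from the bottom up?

The distinct note names are E, C, F, A. Stacked in thirds they read F–A–C–E, which is a major seventh chord on F.
E is the seventh of F major seventh; seventh in the bass means third inversion (figured bass 4/2).

F major seventh, third inversion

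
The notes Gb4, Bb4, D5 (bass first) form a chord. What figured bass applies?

The notes Gb, Bb, D stack in thirds as Gb–Bb–D — a Gb augmented triad. The bass Gb is the root, so this is root position: figured 5/3.

5/3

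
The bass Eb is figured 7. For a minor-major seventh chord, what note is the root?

Eb

The figures 7 mean the root of the chord is in the bass. If Eb is the root of a minor-major seventh chord, the root is Eb (chord tones Eb–Gb–Bb–D).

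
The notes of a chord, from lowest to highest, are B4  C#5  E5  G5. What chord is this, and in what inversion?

C# half-diminished seventh, third inversion

The distinct note names are B, C#, E, G. Stacked in thirds they read C#–E–G–B, which is a half-diminished seventh chord on C#.
The lowest note is B, the seventh of the chord, so this is third inversion (figured bass 4/2).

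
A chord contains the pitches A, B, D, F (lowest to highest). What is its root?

B

Reordering A, B, D, F into stacked thirds gives B–D–F–A; the bottom of that stack, B, is the root.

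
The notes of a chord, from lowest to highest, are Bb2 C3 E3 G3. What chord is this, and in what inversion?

C dominant seventh, third inversion

The pitch classes Bb, C, E, G arrange in thirds as C–E–G–Bb: a C dominant seventh chord.
The lowest note is Bb, the seventh of the chord, so this is third inversion (figured bass 4/2).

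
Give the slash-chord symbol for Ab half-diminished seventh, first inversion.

First inversion of Ab half-diminished seventh has the third (Cb) in the bass. As a slash chord: Abø7/Cb.

Abø7/Cb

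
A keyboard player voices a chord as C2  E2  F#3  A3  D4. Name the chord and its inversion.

The distinct note names are C, E, F#, A, D. Stacked in thirds they read D–F#–A–C–E, which is a dominant ninth chord on D.
C is the seventh of D dominant ninth; seventh in the bass means third inversion.

D dominant ninth, third inversion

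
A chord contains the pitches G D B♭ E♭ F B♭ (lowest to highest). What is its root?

G, D, Bb, Eb, F are the tones of an Eb major ninth chord (Eb–G–Bb–D–F), making Eb the root.

Eb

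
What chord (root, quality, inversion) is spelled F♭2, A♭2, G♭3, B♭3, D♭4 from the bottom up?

The distinct note names are Fb, Ab, Gb, Bb, Db. Stacked in thirds they read Gb–Bb–Db–Fb–Ab, which is a dominant ninth chord on Gb.
Fb is the seventh of Gb dominant ninth; seventh in the bass means third inversion.

Gb dominant ninth, third inversion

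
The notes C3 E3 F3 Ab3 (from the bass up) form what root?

Reordering C, E, F, Ab into stacked thirds gives F–Ab–C–E; the bottom of that stack, F, is the root.

F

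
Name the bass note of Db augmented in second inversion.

A

The fifth of Db augmented (Db–F–A) is A; that is the bass in second inversion.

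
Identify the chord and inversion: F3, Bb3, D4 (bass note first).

The distinct note names are F, Bb, D. Stacked in thirds they read Bb–D–F, which is a major triad on Bb.
With the fifth (F) in the bass, the chord is in second inversion (figured bass 6/4).

Bb major, second inversion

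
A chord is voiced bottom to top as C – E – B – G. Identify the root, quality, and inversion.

Reducing to letter names: C, E, B, G. These stack in thirds as C–E–G–B — a C major seventh chord.
The lowest note is C, the root of the chord, so this is root position (figured bass 7).

C major seventh, root position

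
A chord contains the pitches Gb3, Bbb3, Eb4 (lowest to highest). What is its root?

Eb

The distinct letter names are Gb, Bbb, Eb. Arranged as a stack of thirds they read Eb–Gb–Bbb, so Eb is the root (an Eb diminished triad).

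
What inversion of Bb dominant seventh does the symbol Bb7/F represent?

second inversion

Bb7/F means Bb dominant seventh with F in the bass. F is the fifth of Bb dominant seventh (Bb–D–F–Ab), so this is second inversion.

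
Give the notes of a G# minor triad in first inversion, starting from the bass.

Spelling G# minor: G#–B–D#. In first inversion the third is bass, giving B, D#, G# from the bottom.

B, D#, G#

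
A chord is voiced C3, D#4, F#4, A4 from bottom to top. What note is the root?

D#

Reordering C, D#, F#, A into stacked thirds gives D#–F#–A–C; the bottom of that stack, D#, is the root.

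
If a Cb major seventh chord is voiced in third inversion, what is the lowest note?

Bb

In third inversion the seventh is lowest. For Cb major seventh (Cb–Eb–Gb–Bb) that is Bb.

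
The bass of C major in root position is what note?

C

In root position the root is lowest. For C major (C–E–G) that is C.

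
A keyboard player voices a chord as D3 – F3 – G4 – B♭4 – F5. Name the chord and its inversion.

G minor seventh, second inversion

The distinct note names are D, F, G, Bb. Stacked in thirds they read G–Bb–D–F, which is a minor seventh chord on G.
D is the fifth of G minor seventh; fifth in the bass means second inversion (figured bass 4/3).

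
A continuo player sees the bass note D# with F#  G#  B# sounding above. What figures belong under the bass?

The notes D#, F#, G#, B# stack in thirds as G#–B#–D#–F# — a G# dominant seventh chord. The bass D# is the fifth, so this is second inversion: figured 4/3.

4/3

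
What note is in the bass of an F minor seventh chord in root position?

F

In root position the root is lowest. For F minor seventh (F–Ab–C–Eb) that is F.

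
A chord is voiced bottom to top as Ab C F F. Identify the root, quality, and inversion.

The pitch classes Ab, C, F arrange in thirds as F–Ab–C: an F minor triad.
The lowest note is Ab, the third of the chord, so this is first inversion (figured bass 6).

F minor, first inversion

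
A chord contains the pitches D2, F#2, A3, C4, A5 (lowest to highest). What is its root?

D, F#, A, C are the tones of a D dominant seventh chord (D–F#–A–C), making D the root.

D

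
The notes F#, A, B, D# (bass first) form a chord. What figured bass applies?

The notes F#, A, B, D# stack in thirds as B–D#–F#–A — a B dominant seventh chord. The bass F# is the fifth, so this is second inversion: figured 4/3.

4/3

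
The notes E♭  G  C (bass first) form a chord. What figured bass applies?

The notes Eb, G, C stack in thirds as C–Eb–G — a C minor triad. The bass Eb is the third, so this is first inversion: figured 6.

6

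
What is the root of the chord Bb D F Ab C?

The distinct letter names are Bb, D, F, Ab, C. Arranged as a stack of thirds they read Bb–D–F–Ab–C, so Bb is the root (a Bb dominant ninth chord).

Bb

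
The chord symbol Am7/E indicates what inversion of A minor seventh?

Am7/E means A minor seventh with E in the bass. E is the fifth of A minor seventh (A–C–E–G), so this is second inversion.

second inversion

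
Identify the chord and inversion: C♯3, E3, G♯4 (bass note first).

C# minor, root position

The distinct note names are C#, E, G#. Stacked in thirds they read C#–E–G#, which is a minor triad on C#.
With the root (C#) in the bass, the chord is in root position (figured bass 5/3).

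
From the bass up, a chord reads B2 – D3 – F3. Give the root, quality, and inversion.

B diminished, root position

The distinct note names are B, D, F. Stacked in thirds they read B–D–F, which is a diminished triad on B.
B is the root of B diminished; root in the bass means root position (figured bass 5/3).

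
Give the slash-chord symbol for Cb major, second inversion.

Second inversion of Cb major has the fifth (Gb) in the bass. As a slash chord: Cbmaj/Gb.

Cbmaj/Gb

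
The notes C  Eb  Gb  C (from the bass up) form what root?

The distinct letter names are C, Eb, Gb. Arranged as a stack of thirds they read C–Eb–Gb, so C is the root (a C diminished triad).

C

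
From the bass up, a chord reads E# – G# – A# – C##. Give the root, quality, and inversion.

A# dominant seventh, second inversion

Reducing to letter names: E#, G#, A#, C##. These stack in thirds as A#–C##–E#–G# — an A# dominant seventh chord.
E# is the fifth of A# dominant seventh; fifth in the bass means second inversion (figured bass 4/3).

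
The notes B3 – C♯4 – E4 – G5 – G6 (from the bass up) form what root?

C#

The distinct letter names are B, C#, E, G. Arranged as a stack of thirds they read C#–E–G–B, so C# is the root (a C# half-diminished seventh chord).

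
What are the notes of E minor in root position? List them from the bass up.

E, G, B

The chord tones are E–G–B. With the root (E) lowest for root position: E, G, B.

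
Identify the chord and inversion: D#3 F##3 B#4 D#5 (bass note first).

The distinct note names are D#, F##, B#. Stacked in thirds they read B#–D#–F##, which is a minor triad on B#.
D# is the third of B# minor; third in the bass means first inversion (figured bass 6).

B# minor, first inversion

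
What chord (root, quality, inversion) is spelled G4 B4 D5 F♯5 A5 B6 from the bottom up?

G major ninth, root position

The distinct note names are G, B, D, F#, A. Stacked in thirds they read G–B–D–F#–A, which is a major ninth chord on G.
G is the root of G major ninth; root in the bass means root position.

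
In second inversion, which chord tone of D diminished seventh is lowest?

Ab

The fifth of D diminished seventh (D–F–Ab–Cb) is Ab; that is the bass in second inversion.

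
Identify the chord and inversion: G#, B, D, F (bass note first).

Reducing to letter names: G#, B, D, F. These stack in thirds as G#–B–D–F — a G# diminished seventh chord.
The lowest note is G#, the root of the chord, so this is root position (figured bass 7).

G# diminished seventh, root position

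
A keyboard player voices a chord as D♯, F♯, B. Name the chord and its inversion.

B major, first inversion

The distinct note names are D#, F#, B. Stacked in thirds they read B–D#–F#, which is a major triad on B.
D# is the third of B major; third in the bass means first inversion (figured bass 6).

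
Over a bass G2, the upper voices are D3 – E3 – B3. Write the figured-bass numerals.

The notes G, D, E, B stack in thirds as E–G–B–D — an E minor seventh chord. The bass G is the third, so this is first inversion: figured 6/5.

6/5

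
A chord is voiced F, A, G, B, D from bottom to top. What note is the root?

G

F, A, G, B, D are the tones of a G dominant ninth chord (G–B–D–F–A), making G the root.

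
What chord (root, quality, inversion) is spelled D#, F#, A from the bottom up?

D# diminished, root position

Reducing to letter names: D#, F#, A. These stack in thirds as D#–F#–A — a D# diminished triad.
With the root (D#) in the bass, the chord is in root position (figured bass 5/3).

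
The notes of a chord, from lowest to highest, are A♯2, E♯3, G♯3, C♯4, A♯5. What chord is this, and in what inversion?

The distinct note names are A#, E#, G#, C#. Stacked in thirds they read A#–C#–E#–G#, which is a minor seventh chord on A#.
A# is the root of A# minor seventh; root in the bass means root position (figured bass 7).

A# minor seventh, root position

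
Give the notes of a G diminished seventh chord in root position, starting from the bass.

G, Bb, Db, Fb

G diminished seventh is G–Bb–Db–Fb. Root position puts the root (G) in the bass, with the remaining tones above: G, Bb, Db, Fb.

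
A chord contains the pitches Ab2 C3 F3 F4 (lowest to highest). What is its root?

F

The distinct letter names are Ab, C, F. Arranged as a stack of thirds they read F–Ab–C, so F is the root (an F minor triad).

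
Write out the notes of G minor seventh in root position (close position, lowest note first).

G, Bb, D, F

The chord tones are G–Bb–D–F. With the root (G) lowest for root position: G, Bb, D, F.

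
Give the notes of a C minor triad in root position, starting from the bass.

C, Eb, G

The chord tones are C–Eb–G. With the root (C) lowest for root position: C, Eb, G.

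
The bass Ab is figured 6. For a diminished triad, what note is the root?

F

The figures 6 mean the third of the chord is in the bass. If Ab is the third of a diminished triad, the root is F (chord tones F–Ab–Cb).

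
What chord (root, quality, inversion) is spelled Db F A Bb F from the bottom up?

Reducing to letter names: Db, F, A, Bb. These stack in thirds as Bb–Db–F–A — a Bb minor-major seventh chord.
Db is the third of Bb minor-major seventh; third in the bass means first inversion (figured bass 6/5).

Bb minor-major seventh, first inversion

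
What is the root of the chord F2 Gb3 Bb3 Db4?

Reordering F, Gb, Bb, Db into stacked thirds gives Gb–Bb–Db–F; the bottom of that stack, Gb, is the root.

Gb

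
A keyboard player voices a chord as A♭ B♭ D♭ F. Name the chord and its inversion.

Bb minor seventh, third inversion

Reducing to letter names: Ab, Bb, Db, F. These stack in thirds as Bb–Db–F–Ab — a Bb minor seventh chord.
Ab is the seventh of Bb minor seventh; seventh in the bass means third inversion (figured bass 4/2).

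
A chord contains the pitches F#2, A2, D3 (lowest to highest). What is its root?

D

F#, A, D are the tones of a D major triad (D–F#–A), making D the root.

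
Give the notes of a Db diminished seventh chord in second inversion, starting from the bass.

Abb, Cbb, Db, Fb

Db diminished seventh is Db–Fb–Abb–Cbb. Second inversion puts the fifth (Abb) in the bass, with the remaining tones above: Abb, Cbb, Db, Fb.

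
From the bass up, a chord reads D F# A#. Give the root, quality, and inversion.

D augmented, root position

The distinct note names are D, F#, A#. Stacked in thirds they read D–F#–A#, which is an augmented triad on D.
With the root (D) in the bass, the chord is in root position (figured bass 5/3).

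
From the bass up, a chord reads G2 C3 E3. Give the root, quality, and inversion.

The distinct note names are G, C, E. Stacked in thirds they read C–E–G, which is a major triad on C.
With the fifth (G) in the bass, the chord is in second inversion (figured bass 6/4).

C major, second inversion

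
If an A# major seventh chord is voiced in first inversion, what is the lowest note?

A# major seventh is A#–C##–E#–G##. First inversion places the third in the bass: C##.

C##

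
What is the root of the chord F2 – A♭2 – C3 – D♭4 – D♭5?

Db

Reordering F, Ab, C, Db into stacked thirds gives Db–F–Ab–C; the bottom of that stack, Db, is the root.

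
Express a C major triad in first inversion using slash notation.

C/E

First inversion of C major has the third (E) in the bass. As a slash chord: C/E.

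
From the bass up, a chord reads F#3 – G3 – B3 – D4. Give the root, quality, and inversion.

G major seventh, third inversion

The distinct note names are F#, G, B, D. Stacked in thirds they read G–B–D–F#, which is a major seventh chord on G.
The lowest note is F#, the seventh of the chord, so this is third inversion (figured bass 4/2).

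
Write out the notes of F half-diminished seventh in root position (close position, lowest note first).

F half-diminished seventh is F–Ab–Cb–Eb. Root position puts the root (F) in the bass, with the remaining tones above: F, Ab, Cb, Eb.

F, Ab, Cb, Eb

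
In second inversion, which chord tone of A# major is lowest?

E#

The fifth of A# major (A#–C##–E#) is E#; that is the bass in second inversion.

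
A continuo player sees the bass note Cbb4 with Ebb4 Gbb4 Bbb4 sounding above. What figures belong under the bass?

The notes Cbb, Ebb, Gbb, Bbb stack in thirds as Cbb–Ebb–Gbb–Bbb — a Cbb major seventh chord. The bass Cbb is the root, so this is root position: figured 7.

7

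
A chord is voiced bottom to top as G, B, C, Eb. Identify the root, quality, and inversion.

The distinct note names are G, B, C, Eb. Stacked in thirds they read C–Eb–G–B, which is a minor-major seventh chord on C.
G is the fifth of C minor-major seventh; fifth in the bass means second inversion (figured bass 4/3).

C minor-major seventh, second inversion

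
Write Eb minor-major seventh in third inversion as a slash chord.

Third inversion of Eb minor-major seventh has the seventh (D) in the bass. As a slash chord: Ebm(maj7)/D.

Ebm(maj7)/D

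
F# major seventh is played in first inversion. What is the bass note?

A#

F# major seventh is F#–A#–C#–E#. First inversion places the third in the bass: A#.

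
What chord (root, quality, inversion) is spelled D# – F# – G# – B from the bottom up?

Reducing to letter names: D#, F#, G#, B. These stack in thirds as G#–B–D#–F# — a G# minor seventh chord.
D# is the fifth of G# minor seventh; fifth in the bass means second inversion (figured bass 4/3).

G# minor seventh, second inversion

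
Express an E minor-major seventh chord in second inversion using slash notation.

Second inversion of E minor-major seventh has the fifth (B) in the bass. As a slash chord: Em(maj7)/B.

Em(maj7)/B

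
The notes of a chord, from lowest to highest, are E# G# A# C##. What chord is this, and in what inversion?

A# dominant seventh, second inversion

The pitch classes E#, G#, A#, C## arrange in thirds as A#–C##–E#–G#: an A# dominant seventh chord.
With the fifth (E#) in the bass, the chord is in second inversion (figured bass 4/3).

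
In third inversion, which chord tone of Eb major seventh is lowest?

The seventh of Eb major seventh (Eb–G–Bb–D) is D; that is the bass in third inversion.

D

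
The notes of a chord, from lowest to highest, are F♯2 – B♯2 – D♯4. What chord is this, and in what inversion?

The distinct note names are F#, B#, D#. Stacked in thirds they read B#–D#–F#, which is a diminished triad on B#.
F# is the fifth of B# diminished; fifth in the bass means second inversion (figured bass 6/4).

B# diminished, second inversion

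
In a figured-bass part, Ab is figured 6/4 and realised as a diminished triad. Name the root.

D

The figures 6/4 mean the fifth of the chord is in the bass. If Ab is the fifth of a diminished triad, the root is D (chord tones D–F–Ab).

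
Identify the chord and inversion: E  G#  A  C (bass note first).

The pitch classes E, G#, A, C arrange in thirds as A–C–E–G#: an A minor-major seventh chord.
E is the fifth of A minor-major seventh; fifth in the bass means second inversion (figured bass 4/3).

A minor-major seventh, second inversion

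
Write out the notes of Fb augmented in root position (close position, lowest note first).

The chord tones are Fb–Ab–C. With the root (Fb) lowest for root position: Fb, Ab, C.

Fb, Ab, C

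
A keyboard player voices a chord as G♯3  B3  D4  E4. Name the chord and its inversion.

Reducing to letter names: G#, B, D, E. These stack in thirds as E–G#–B–D — an E dominant seventh chord.
G# is the third of E dominant seventh; third in the bass means first inversion (figured bass 6/5).

E dominant seventh, first inversion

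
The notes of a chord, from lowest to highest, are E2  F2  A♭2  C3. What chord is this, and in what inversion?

The pitch classes E, F, Ab, C arrange in thirds as F–Ab–C–E: an F minor-major seventh chord.
E is the seventh of F minor-major seventh; seventh in the bass means third inversion (figured bass 4/2).

F minor-major seventh, third inversion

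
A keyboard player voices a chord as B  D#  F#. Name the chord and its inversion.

The distinct note names are B, D#, F#. Stacked in thirds they read B–D#–F#, which is a major triad on B.
The lowest note is B, the root of the chord, so this is root position (figured bass 5/3).

B major, root position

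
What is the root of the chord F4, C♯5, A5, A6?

F

F, C#, A are the tones of an F augmented triad (F–A–C#), making F the root.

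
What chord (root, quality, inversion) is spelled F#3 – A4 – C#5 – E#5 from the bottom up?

F# minor-major seventh, root position

The distinct note names are F#, A, C#, E#. Stacked in thirds they read F#–A–C#–E#, which is a minor-major seventh chord on F#.
With the root (F#) in the bass, the chord is in root position (figured bass 7).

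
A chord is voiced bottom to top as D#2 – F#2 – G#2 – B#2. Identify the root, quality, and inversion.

G# dominant seventh, second inversion

The pitch classes D#, F#, G#, B# arrange in thirds as G#–B#–D#–F#: a G# dominant seventh chord.
The lowest note is D#, the fifth of the chord, so this is second inversion (figured bass 4/3).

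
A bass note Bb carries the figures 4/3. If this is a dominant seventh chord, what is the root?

Eb

The figures 4/3 mean the fifth of the chord is in the bass. If Bb is the fifth of a dominant seventh chord, the root is Eb (chord tones Eb–G–Bb–Db).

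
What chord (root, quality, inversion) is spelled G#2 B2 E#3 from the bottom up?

E# diminished, first inversion

The distinct note names are G#, B, E#. Stacked in thirds they read E#–G#–B, which is a diminished triad on E#.
With the third (G#) in the bass, the chord is in first inversion (figured bass 6).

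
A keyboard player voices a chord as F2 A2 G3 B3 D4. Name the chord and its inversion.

G dominant ninth, third inversion

The distinct note names are F, A, G, B, D. Stacked in thirds they read G–B–D–F–A, which is a dominant ninth chord on G.
With the seventh (F) in the bass, the chord is in third inversion.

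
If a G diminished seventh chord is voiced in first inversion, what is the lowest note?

Bb

G diminished seventh is G–Bb–Db–Fb. First inversion places the third in the bass: Bb.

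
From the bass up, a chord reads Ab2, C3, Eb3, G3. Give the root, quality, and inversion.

Ab major seventh, root position

The distinct note names are Ab, C, Eb, G. Stacked in thirds they read Ab–C–Eb–G, which is a major seventh chord on Ab.
With the root (Ab) in the bass, the chord is in root position (figured bass 7).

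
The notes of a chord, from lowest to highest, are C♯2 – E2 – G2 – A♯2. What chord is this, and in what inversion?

A# diminished seventh, first inversion

The pitch classes C#, E, G, A# arrange in thirds as A#–C#–E–G: an A# diminished seventh chord.
With the third (C#) in the bass, the chord is in first inversion (figured bass 6/5).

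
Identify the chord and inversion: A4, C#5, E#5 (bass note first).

The pitch classes A, C#, E# arrange in thirds as A–C#–E#: an A augmented triad.
With the root (A) in the bass, the chord is in root position (figured bass 5/3).

A augmented, root position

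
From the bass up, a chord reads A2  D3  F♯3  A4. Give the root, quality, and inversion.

D major, second inversion

Reducing to letter names: A, D, F#. These stack in thirds as D–F#–A — a D major triad.
A is the fifth of D major; fifth in the bass means second inversion (figured bass 6/4).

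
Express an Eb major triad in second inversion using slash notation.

Eb/Bb

Second inversion of Eb major has the fifth (Bb) in the bass. As a slash chord: Eb/Bb.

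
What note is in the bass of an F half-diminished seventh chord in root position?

In root position the root is lowest. For F half-diminished seventh (F–Ab–Cb–Eb) that is F.

F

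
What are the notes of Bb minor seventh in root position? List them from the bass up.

Bb, Db, F, Ab

Bb minor seventh is Bb–Db–F–Ab. Root position puts the root (Bb) in the bass, with the remaining tones above: Bb, Db, F, Ab.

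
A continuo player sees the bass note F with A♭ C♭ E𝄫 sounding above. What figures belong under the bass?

The notes F, Ab, Cb, Ebb stack in thirds as F–Ab–Cb–Ebb — an F diminished seventh chord. The bass F is the root, so this is root position: figured 7.

7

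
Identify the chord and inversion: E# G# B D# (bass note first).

Reducing to letter names: E#, G#, B, D#. These stack in thirds as E#–G#–B–D# — an E# half-diminished seventh chord.
The lowest note is E#, the root of the chord, so this is root position (figured bass 7).

E# half-diminished seventh, root position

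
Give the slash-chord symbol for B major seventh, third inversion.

Bmaj7/A#

Third inversion of B major seventh has the seventh (A#) in the bass. As a slash chord: Bmaj7/A#.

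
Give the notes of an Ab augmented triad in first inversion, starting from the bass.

C, E, Ab

The chord tones are Ab–C–E. With the third (C) lowest for first inversion: C, E, Ab.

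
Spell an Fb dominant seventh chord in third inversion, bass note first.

Spelling Fb dominant seventh: Fb–Ab–Cb–Ebb. In third inversion the seventh is bass, giving Ebb, Fb, Ab, Cb from the bottom.

Ebb, Fb, Ab, Cb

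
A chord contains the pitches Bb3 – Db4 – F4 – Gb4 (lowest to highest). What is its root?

Gb

Bb, Db, F, Gb are the tones of a Gb major seventh chord (Gb–Bb–Db–F), making Gb the root.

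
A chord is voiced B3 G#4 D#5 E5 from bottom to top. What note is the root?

The distinct letter names are B, G#, D#, E. Arranged as a stack of thirds they read E–G#–B–D#, so E is the root (an E major seventh chord).

E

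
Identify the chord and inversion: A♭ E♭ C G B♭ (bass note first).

Ab major ninth, root position

Reducing to letter names: Ab, Eb, C, G, Bb. These stack in thirds as Ab–C–Eb–G–Bb — an Ab major ninth chord.
The lowest note is Ab, the root of the chord, so this is root position.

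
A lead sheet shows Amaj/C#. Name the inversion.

first inversion

Amaj/C# means A major with C# in the bass. C# is the third of A major (A–C#–E), so this is first inversion.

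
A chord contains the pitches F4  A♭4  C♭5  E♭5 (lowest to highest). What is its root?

The distinct letter names are F, Ab, Cb, Eb. Arranged as a stack of thirds they read F–Ab–Cb–Eb, so F is the root (an F half-diminished seventh chord).

F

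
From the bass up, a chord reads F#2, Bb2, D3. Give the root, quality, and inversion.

Bb augmented, second inversion

The distinct note names are F#, Bb, D. Stacked in thirds they read Bb–D–F#, which is an augmented triad on Bb.
With the fifth (F#) in the bass, the chord is in second inversion (figured bass 6/4).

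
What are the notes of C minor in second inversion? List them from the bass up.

G, C, Eb

C minor is C–Eb–G. Second inversion puts the fifth (G) in the bass, with the remaining tones above: G, C, Eb.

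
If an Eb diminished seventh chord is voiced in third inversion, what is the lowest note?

Dbb

Eb diminished seventh is Eb–Gb–Bbb–Dbb. Third inversion places the seventh in the bass: Dbb.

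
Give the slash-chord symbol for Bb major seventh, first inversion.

Bbmaj7/D

First inversion of Bb major seventh has the third (D) in the bass. As a slash chord: Bbmaj7/D.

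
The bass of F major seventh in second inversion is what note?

The fifth of F major seventh (F–A–C–E) is C; that is the bass in second inversion.

C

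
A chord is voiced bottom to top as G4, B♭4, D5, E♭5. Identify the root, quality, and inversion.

Eb major seventh, first inversion

Reducing to letter names: G, Bb, D, Eb. These stack in thirds as Eb–G–Bb–D — an Eb major seventh chord.
The lowest note is G, the third of the chord, so this is first inversion (figured bass 6/5).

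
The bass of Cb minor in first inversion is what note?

Ebb

Cb minor is Cb–Ebb–Gb. First inversion places the third in the bass: Ebb.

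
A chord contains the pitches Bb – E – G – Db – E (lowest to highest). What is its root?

E

Reordering Bb, E, G, Db into stacked thirds gives E–G–Bb–Db; the bottom of that stack, E, is the root.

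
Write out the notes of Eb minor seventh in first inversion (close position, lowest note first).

Eb minor seventh is Eb–Gb–Bb–Db. First inversion puts the third (Gb) in the bass, with the remaining tones above: Gb, Bb, Db, Eb.

Gb, Bb, Db, Eb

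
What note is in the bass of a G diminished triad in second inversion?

In second inversion the fifth is lowest. For G diminished (G–Bb–Db) that is Db.

Db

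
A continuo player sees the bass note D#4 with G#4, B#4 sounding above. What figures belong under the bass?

6/4

The notes D#, G#, B# stack in thirds as G#–B#–D# — a G# major triad. The bass D# is the fifth, so this is second inversion: figured 6/4.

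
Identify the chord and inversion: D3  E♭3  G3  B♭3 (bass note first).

Eb major seventh, third inversion

The pitch classes D, Eb, G, Bb arrange in thirds as Eb–G–Bb–D: an Eb major seventh chord.
The lowest note is D, the seventh of the chord, so this is third inversion (figured bass 4/2).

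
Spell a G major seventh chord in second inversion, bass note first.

D, F#, G, B

Spelling G major seventh: G–B–D–F#. In second inversion the fifth is bass, giving D, F#, G, B from the bottom.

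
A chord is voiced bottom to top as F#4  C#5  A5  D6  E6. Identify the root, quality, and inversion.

D major ninth, first inversion

Reducing to letter names: F#, C#, A, D, E. These stack in thirds as D–F#–A–C#–E — a D major ninth chord.
With the third (F#) in the bass, the chord is in first inversion.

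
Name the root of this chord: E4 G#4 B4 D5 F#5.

Reordering E, G#, B, D, F# into stacked thirds gives E–G#–B–D–F#; the bottom of that stack, E, is the root.

E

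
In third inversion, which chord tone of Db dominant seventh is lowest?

In third inversion the seventh is lowest. For Db dominant seventh (Db–F–Ab–Cb) that is Cb.

Cb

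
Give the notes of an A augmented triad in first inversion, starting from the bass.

The chord tones are A–C#–E#. With the third (C#) lowest for first inversion: C#, E#, A.

C#, E#, A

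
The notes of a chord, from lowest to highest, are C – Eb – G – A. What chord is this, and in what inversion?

A half-diminished seventh, first inversion

The pitch classes C, Eb, G, A arrange in thirds as A–C–Eb–G: an A half-diminished seventh chord.
C is the third of A half-diminished seventh; third in the bass means first inversion (figured bass 6/5).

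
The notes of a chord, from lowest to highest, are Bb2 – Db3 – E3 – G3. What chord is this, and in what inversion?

E diminished seventh, second inversion

The pitch classes Bb, Db, E, G arrange in thirds as E–G–Bb–Db: an E diminished seventh chord.
Bb is the fifth of E diminished seventh; fifth in the bass means second inversion (figured bass 4/3).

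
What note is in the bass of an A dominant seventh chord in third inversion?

In third inversion the seventh is lowest. For A dominant seventh (A–C#–E–G) that is G.

G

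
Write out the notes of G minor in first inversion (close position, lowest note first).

Spelling G minor: G–Bb–D. In first inversion the third is bass, giving Bb, D, G from the bottom.

Bb, D, G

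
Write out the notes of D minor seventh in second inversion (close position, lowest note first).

A, C, D, F

D minor seventh is D–F–A–C. Second inversion puts the fifth (A) in the bass, with the remaining tones above: A, C, D, F.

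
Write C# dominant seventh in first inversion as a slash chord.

First inversion of C# dominant seventh has the third (E#) in the bass. As a slash chord: C#7/E#.

C#7/E#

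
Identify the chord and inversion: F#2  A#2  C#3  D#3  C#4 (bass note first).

D# minor seventh, first inversion

The distinct note names are F#, A#, C#, D#. Stacked in thirds they read D#–F#–A#–C#, which is a minor seventh chord on D#.
F# is the third of D# minor seventh; third in the bass means first inversion (figured bass 6/5).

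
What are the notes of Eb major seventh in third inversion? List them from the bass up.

D, Eb, G, Bb

Eb major seventh is Eb–G–Bb–D. Third inversion puts the seventh (D) in the bass, with the remaining tones above: D, Eb, G, Bb.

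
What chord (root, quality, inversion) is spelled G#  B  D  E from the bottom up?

Reducing to letter names: G#, B, D, E. These stack in thirds as E–G#–B–D — an E dominant seventh chord.
G# is the third of E dominant seventh; third in the bass means first inversion (figured bass 6/5).

E dominant seventh, first inversion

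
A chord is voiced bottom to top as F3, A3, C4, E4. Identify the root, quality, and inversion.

The distinct note names are F, A, C, E. Stacked in thirds they read F–A–C–E, which is a major seventh chord on F.
With the root (F) in the bass, the chord is in root position (figured bass 7).

F major seventh, root position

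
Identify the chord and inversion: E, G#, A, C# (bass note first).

A major seventh, second inversion

Reducing to letter names: E, G#, A, C#. These stack in thirds as A–C#–E–G# — an A major seventh chord.
E is the fifth of A major seventh; fifth in the bass means second inversion (figured bass 4/3).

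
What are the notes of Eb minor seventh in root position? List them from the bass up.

Spelling Eb minor seventh: Eb–Gb–Bb–Db. In root position the root is bass, giving Eb, Gb, Bb, Db from the bottom.

Eb, Gb, Bb, Db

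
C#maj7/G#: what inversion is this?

C#maj7/G# means C# major seventh with G# in the bass. G# is the fifth of C# major seventh (C#–E#–G#–B#), so this is second inversion.

second inversion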